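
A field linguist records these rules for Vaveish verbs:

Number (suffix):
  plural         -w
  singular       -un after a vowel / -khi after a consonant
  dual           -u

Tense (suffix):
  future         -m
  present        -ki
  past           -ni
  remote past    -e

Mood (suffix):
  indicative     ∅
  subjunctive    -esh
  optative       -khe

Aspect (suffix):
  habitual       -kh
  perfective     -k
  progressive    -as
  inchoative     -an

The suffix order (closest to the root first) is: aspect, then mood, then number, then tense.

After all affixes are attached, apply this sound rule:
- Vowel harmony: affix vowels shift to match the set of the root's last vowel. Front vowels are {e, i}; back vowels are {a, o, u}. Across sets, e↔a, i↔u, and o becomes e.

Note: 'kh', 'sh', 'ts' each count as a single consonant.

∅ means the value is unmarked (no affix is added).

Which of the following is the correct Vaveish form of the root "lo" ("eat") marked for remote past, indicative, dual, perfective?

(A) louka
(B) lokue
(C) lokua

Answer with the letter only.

C

Attach aspect perfective -k → lok.
mood = indicative: zero marking, form stays lok.
Attach number dual -u → loku.
Attach tense remote past -e → lokue.
Apply vowel harmony: lokue → lokua.
So the correct form is lokua, option (C).
(A) louka is wrong: it has the affixes in the wrong order.
(B) lokue is wrong: it fails to apply the sound rule(s).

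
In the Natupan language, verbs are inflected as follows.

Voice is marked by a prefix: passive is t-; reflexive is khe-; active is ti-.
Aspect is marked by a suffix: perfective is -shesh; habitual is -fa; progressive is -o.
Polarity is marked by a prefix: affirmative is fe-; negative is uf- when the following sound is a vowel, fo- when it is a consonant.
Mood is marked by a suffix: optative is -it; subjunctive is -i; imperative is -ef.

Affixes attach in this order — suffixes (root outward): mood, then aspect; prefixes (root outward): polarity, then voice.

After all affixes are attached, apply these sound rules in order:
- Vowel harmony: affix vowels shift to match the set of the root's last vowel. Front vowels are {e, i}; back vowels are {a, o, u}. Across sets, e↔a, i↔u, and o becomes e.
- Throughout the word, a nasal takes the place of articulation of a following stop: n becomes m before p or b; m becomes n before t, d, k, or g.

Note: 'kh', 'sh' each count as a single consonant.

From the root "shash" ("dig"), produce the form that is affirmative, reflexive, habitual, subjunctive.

Attach mood subjunctive -i → shashi.
Attach polarity affirmative fe- → feshashi.
Attach voice reflexive khe- → khefeshashi.
Attach aspect habitual -fa → khefeshashifa.
Apply vowel harmony: khefeshashifa → khafashashufa.
Nasal assimilation: no change.

khafashashufa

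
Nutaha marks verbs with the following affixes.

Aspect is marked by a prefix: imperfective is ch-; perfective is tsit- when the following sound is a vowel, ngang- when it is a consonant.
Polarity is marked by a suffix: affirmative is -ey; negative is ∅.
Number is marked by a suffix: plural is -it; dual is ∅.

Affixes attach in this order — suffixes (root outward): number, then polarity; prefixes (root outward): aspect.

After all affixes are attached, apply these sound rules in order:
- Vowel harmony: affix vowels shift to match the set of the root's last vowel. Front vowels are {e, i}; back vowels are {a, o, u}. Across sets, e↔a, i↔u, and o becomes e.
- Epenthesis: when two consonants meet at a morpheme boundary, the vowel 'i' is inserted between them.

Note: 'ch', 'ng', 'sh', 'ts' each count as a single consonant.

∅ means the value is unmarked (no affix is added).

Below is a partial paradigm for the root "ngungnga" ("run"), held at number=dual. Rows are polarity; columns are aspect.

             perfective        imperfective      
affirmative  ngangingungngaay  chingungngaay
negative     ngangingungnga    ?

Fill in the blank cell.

Attach aspect imperfective ch- → chngungnga.
number = dual: zero marking, form stays chngungnga.
polarity = negative: zero marking, form stays chngungnga.
Vowel harmony: no change.
Apply epenthesis: chngungnga → chingungnga.

chingungnga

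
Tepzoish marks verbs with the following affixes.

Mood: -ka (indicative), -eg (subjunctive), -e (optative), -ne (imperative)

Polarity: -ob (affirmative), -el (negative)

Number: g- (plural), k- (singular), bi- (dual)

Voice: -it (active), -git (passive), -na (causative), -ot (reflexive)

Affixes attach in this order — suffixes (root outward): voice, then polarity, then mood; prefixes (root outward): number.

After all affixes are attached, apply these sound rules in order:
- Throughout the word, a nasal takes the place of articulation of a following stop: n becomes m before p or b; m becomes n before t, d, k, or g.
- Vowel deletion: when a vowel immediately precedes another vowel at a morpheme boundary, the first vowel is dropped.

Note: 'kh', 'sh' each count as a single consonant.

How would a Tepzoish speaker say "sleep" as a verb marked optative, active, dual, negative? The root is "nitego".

binitegitele

Attach voice active -it → nitegoit.
Attach number dual bi- → binitegoit.
Attach polarity negative -el → binitegoitel.
Attach mood optative -e → binitegoitele.
Nasal assimilation: no change.
Apply vowel deletion: binitegoitele → binitegitele.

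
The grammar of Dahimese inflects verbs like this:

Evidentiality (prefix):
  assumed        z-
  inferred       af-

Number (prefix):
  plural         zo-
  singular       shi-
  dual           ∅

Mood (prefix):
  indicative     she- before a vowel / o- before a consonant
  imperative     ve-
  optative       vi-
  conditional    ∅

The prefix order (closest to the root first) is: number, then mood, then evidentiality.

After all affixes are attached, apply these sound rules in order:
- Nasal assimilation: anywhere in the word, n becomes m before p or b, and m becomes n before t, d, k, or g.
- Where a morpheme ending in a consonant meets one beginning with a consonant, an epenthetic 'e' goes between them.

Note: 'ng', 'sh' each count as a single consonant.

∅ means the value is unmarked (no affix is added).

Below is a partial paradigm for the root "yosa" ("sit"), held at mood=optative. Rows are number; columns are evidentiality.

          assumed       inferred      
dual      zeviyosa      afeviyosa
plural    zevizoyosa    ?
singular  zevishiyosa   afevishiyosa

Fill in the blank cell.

Attach number plural zo- → zoyosa.
Attach mood optative vi- → vizoyosa.
Attach evidentiality inferred af- → afvizoyosa.
Nasal assimilation: no change.
Apply epenthesis: afvizoyosa → afevizoyosa.

afevizoyosa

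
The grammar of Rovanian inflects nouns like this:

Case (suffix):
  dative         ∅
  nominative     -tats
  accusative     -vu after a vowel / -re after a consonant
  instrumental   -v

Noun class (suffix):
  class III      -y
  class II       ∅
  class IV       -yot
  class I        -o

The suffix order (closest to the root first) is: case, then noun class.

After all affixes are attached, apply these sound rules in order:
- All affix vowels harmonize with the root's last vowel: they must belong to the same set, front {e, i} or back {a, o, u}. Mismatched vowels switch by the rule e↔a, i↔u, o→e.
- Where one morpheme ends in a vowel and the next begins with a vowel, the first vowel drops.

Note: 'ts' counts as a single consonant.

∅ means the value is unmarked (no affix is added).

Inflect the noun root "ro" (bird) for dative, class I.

ro

case = dative: zero marking, form stays ro.
Attach noun class class I -o → roo.
Vowel harmony: no change.
Apply vowel deletion: roo → ro.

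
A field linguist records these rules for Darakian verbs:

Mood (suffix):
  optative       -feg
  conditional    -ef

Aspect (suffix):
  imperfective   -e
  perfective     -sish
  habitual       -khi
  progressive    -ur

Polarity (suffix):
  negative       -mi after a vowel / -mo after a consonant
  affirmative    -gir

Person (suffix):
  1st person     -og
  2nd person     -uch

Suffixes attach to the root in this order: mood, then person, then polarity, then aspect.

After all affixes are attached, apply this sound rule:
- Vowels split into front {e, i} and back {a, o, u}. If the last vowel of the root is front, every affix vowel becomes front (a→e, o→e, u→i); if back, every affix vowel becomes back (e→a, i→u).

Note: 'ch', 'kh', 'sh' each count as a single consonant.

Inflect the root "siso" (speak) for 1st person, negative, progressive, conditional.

Attach mood conditional -ef → sisoef.
Attach person 1st person -og → sisoefog.
Attach polarity negative -mo (after consonant 'g') → sisoefogmo.
Attach aspect progressive -ur → sisoefogmour.
Apply vowel harmony: sisoefogmour → sisoafogmour.

sisoafogmour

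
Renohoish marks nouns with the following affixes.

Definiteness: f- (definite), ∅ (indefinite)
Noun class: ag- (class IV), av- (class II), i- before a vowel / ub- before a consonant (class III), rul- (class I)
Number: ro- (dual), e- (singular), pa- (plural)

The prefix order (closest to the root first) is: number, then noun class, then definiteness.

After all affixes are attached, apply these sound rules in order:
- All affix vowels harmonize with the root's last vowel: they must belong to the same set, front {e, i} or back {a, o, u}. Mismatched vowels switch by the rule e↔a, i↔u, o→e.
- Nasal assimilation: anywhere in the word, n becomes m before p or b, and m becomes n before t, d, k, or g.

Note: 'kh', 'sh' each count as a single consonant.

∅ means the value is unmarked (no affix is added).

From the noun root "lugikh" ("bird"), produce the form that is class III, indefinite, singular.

ielugikh

Attach number singular e- → elugikh.
Attach noun class class III i- (before vowel 'e') → ielugikh.
definiteness = indefinite: zero marking, form stays ielugikh.
Vowel harmony: no change.
Nasal assimilation: no change.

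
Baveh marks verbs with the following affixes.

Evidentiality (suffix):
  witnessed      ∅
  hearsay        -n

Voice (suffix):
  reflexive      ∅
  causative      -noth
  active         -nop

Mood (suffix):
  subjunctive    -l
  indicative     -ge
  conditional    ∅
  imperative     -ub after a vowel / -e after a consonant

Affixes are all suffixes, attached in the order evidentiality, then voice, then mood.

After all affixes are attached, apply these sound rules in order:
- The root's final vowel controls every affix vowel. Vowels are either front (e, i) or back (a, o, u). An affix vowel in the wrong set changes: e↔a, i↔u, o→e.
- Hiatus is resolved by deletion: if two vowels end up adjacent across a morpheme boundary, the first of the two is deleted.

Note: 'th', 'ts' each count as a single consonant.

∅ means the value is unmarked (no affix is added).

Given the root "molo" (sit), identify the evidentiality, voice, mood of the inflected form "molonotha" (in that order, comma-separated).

witnessed, causative, imperative

Segment: molo-noth-e.
evidentiality: ∅ → witnessed.
voice: -noth → causative.
mood: -ub/e → imperative.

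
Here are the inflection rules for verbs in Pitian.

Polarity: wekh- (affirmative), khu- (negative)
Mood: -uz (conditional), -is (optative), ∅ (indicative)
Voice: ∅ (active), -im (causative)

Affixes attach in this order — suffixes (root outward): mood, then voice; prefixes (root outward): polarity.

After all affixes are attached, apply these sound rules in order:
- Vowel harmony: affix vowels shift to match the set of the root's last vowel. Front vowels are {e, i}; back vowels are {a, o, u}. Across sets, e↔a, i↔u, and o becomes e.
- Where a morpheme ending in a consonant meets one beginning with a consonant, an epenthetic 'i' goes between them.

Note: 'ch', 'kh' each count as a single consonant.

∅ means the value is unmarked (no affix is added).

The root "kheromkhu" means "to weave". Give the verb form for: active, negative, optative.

Attach mood optative -is → kheromkhuis.
Attach polarity negative khu- → khukheromkhuis.
voice = active: zero marking, form stays khukheromkhuis.
Apply vowel harmony: khukheromkhuis → khukheromkhuus.
Epenthesis: no change.

khukheromkhuus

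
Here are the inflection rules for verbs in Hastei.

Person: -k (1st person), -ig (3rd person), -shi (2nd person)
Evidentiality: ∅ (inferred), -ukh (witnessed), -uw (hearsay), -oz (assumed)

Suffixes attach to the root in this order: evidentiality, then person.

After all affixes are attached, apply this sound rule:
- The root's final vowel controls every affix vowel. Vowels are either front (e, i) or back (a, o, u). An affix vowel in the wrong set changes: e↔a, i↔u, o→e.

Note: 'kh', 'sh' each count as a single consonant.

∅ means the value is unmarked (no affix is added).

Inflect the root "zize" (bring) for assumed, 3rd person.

Attach evidentiality assumed -oz → zizeoz.
Attach person 3rd person -ig → zizeozig.
Apply vowel harmony: zizeozig → zizeezig.

zizeezig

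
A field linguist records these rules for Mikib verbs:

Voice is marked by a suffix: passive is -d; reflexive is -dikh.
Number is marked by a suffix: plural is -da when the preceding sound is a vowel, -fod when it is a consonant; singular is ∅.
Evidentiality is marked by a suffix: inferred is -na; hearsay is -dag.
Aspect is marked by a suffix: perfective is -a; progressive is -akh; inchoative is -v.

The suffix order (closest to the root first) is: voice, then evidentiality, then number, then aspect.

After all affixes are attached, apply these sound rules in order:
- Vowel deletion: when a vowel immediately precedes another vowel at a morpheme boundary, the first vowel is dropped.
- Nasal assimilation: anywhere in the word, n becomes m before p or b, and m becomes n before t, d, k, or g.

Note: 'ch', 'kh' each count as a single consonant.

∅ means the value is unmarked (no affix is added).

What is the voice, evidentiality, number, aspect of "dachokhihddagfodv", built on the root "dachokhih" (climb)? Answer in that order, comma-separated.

Segment: dachokhih-d-dag-fod-v.
voice: -d → passive.
evidentiality: -dag → hearsay.
number: -da/fod → plural.
aspect: -v → inchoative.

passive, hearsay, plural, inchoative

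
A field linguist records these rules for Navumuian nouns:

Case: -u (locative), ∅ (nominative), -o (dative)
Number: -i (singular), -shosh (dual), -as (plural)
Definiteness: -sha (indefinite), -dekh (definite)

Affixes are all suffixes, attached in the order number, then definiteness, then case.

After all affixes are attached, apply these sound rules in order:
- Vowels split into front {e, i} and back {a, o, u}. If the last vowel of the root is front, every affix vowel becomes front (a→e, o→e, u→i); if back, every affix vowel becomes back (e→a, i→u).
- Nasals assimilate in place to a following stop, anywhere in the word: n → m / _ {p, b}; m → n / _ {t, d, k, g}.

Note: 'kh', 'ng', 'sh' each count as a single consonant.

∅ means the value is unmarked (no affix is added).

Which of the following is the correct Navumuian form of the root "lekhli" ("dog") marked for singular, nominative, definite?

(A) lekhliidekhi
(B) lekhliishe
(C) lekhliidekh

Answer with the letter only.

C

Attach number singular -i → lekhlii.
Attach definiteness definite -dekh → lekhliidekh.
case = nominative: zero marking, form stays lekhliidekh.
Vowel harmony: no change.
Nasal assimilation: no change.
So the correct form is lekhliidekh, option (C).
(B) lekhliishe is wrong: it uses indefinite instead of definite for definiteness.
(A) lekhliidekhi is wrong: it uses locative instead of nominative for case.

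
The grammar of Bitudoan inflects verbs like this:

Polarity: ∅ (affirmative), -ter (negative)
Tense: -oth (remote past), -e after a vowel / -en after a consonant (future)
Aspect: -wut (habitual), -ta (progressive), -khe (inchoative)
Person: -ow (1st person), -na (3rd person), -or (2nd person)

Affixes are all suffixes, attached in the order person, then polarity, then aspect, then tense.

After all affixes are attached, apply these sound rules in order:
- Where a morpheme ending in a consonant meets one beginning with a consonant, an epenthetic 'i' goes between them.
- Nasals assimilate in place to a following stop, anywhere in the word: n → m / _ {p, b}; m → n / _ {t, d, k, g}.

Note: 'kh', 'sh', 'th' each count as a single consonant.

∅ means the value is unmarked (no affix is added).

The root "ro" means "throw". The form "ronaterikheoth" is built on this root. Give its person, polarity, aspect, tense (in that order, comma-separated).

3rd person, negative, inchoative, remote past

Segment: ro-na-ter-khe-oth.
person: -na → 3rd person.
polarity: -ter → negative.
aspect: -khe → inchoative.
tense: -oth → remote past.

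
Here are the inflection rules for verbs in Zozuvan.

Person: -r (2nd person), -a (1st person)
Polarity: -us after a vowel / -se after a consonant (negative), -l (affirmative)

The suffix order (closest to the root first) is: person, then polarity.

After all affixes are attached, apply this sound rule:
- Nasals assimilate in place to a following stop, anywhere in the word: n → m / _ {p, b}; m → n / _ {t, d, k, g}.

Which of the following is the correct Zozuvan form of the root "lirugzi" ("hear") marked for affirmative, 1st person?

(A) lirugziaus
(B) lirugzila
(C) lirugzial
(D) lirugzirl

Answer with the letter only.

C

Attach person 1st person -a → lirugzia.
Attach polarity affirmative -l → lirugzial.
Nasal assimilation: no change.
So the correct form is lirugzial, option (C).
(D) lirugzirl is wrong: it uses 2nd person instead of 1st person for person.
(B) lirugzila is wrong: it has the affixes in the wrong order.
(A) lirugziaus is wrong: it uses negative instead of affirmative for polarity.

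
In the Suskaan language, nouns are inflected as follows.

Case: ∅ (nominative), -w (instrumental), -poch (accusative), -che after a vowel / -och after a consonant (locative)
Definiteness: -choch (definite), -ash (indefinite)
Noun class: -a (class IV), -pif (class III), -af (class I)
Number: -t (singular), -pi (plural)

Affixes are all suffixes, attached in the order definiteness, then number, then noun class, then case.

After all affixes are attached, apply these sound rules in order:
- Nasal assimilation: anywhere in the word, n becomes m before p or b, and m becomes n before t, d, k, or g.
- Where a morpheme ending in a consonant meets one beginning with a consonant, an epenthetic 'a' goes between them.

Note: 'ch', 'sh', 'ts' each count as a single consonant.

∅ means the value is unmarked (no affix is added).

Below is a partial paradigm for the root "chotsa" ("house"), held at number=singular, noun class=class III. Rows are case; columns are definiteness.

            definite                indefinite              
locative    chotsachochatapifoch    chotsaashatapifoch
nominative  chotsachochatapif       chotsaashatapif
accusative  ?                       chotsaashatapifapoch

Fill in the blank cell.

chotsachochatapifapoch

Attach definiteness definite -choch → chotsachoch.
Attach number singular -t → chotsachocht.
Attach noun class class III -pif → chotsachochtpif.
Attach case accusative -poch → chotsachochtpifpoch.
Nasal assimilation: no change.
Apply epenthesis: chotsachochtpifpoch → chotsachochatapifapoch.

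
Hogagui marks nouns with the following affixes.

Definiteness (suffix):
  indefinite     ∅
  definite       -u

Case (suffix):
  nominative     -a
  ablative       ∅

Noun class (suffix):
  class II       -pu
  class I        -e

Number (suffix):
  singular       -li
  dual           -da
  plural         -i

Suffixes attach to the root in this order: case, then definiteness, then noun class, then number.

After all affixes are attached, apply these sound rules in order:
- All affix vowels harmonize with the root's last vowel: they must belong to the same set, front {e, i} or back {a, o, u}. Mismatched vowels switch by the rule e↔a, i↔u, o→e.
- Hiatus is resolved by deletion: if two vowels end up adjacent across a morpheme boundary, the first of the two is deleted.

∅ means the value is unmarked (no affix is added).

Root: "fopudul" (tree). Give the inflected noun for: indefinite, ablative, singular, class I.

case = ablative: zero marking, form stays fopudul.
definiteness = indefinite: zero marking, form stays fopudul.
Attach noun class class I -e → fopudule.
Attach number singular -li → fopuduleli.
Apply vowel harmony: fopuduleli → fopudulalu.
Vowel deletion: no change.

fopudulalu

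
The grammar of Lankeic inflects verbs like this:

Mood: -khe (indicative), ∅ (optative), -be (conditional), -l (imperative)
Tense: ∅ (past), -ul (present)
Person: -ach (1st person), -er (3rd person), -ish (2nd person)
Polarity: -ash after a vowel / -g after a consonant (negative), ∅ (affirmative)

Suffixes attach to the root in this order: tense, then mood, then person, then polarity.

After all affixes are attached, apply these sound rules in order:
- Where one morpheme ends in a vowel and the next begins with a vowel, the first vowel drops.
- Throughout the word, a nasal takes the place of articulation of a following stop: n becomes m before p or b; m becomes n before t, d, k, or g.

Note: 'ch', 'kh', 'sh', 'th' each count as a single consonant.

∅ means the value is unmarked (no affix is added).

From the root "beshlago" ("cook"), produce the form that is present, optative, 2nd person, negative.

beshlagulishg

Attach tense present -ul → beshlagoul.
mood = optative: zero marking, form stays beshlagoul.
Attach person 2nd person -ish → beshlagoulish.
Attach polarity negative -g (after consonant 'sh') → beshlagoulishg.
Apply vowel deletion: beshlagoulishg → beshlagulishg.
Nasal assimilation: no change.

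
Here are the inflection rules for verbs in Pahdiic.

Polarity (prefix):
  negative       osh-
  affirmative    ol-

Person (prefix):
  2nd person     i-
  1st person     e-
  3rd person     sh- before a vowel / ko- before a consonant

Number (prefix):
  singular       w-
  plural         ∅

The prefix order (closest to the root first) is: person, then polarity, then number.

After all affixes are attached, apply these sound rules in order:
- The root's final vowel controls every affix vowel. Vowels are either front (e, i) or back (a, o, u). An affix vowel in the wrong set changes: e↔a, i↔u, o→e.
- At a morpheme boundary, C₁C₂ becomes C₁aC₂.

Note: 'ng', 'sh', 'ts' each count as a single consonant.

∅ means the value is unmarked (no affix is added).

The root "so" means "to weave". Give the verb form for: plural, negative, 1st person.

Attach person 1st person e- → eso.
Attach polarity negative osh- → osheso.
number = plural: zero marking, form stays osheso.
Apply vowel harmony: osheso → oshaso.
Epenthesis: no change.

oshaso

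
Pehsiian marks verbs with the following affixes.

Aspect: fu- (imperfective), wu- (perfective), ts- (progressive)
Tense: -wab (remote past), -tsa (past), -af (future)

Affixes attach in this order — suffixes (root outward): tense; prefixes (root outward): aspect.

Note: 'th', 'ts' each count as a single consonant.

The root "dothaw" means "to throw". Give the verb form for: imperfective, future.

Attach tense future -af → dothawaf.
Attach aspect imperfective fu- → fudothawaf.

fudothawaf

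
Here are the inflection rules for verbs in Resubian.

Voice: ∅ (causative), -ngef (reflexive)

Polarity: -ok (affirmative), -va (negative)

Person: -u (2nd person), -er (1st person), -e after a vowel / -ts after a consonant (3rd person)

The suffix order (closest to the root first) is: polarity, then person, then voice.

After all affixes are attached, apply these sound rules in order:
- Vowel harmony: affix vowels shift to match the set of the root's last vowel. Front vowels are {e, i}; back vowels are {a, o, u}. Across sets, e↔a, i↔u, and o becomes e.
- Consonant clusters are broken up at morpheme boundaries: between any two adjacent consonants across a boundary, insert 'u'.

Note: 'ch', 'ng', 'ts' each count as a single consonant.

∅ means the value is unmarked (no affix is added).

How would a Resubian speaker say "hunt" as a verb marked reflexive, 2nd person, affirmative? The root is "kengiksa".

Attach polarity affirmative -ok → kengiksaok.
Attach person 2nd person -u → kengiksaoku.
Attach voice reflexive -ngef → kengiksaokungef.
Apply vowel harmony: kengiksaokungef → kengiksaokungaf.
Epenthesis: no change.

kengiksaokungaf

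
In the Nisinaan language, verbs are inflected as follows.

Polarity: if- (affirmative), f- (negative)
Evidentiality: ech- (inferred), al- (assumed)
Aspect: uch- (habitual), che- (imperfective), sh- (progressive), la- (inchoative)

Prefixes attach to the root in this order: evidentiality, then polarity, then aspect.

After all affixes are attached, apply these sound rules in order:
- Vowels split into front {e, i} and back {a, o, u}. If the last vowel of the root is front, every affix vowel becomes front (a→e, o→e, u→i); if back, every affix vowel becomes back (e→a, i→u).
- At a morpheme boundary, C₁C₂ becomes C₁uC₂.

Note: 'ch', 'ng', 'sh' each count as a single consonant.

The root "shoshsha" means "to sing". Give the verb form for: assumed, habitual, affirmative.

uchufalushoshsha

Attach evidentiality assumed al- → alshoshsha.
Attach polarity affirmative if- → ifalshoshsha.
Attach aspect habitual uch- → uchifalshoshsha.
Apply vowel harmony: uchifalshoshsha → uchufalshoshsha.
Apply epenthesis: uchufalshoshsha → uchufalushoshsha.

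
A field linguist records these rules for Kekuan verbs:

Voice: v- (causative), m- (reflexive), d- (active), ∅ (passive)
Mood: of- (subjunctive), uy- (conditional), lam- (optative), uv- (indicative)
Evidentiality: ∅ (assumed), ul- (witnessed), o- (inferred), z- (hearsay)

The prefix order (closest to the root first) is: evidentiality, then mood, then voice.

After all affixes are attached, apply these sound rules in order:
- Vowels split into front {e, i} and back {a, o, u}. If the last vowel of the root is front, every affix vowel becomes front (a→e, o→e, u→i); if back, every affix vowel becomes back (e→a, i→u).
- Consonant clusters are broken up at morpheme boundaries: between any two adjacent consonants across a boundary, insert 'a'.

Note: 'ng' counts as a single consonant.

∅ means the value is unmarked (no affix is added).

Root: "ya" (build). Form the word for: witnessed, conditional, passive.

Attach evidentiality witnessed ul- → ulya.
Attach mood conditional uy- → uyulya.
voice = passive: zero marking, form stays uyulya.
Vowel harmony: no change.
Apply epenthesis: uyulya → uyulaya.

uyulaya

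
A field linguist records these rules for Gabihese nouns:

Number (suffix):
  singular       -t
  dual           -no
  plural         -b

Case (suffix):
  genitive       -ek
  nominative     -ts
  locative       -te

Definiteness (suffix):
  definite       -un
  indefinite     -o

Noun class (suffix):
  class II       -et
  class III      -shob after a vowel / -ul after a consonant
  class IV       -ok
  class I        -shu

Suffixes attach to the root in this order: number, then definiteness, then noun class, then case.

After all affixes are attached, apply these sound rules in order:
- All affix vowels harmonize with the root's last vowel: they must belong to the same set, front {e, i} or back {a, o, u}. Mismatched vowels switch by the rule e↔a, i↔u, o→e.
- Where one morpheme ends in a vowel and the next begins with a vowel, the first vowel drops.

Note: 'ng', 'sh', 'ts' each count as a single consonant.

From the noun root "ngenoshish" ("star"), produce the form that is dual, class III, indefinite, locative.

ngenoshishneshebte

Attach number dual -no → ngenoshishno.
Attach definiteness indefinite -o → ngenoshishnoo.
Attach noun class class III -shob (after vowel 'o') → ngenoshishnooshob.
Attach case locative -te → ngenoshishnooshobte.
Apply vowel harmony: ngenoshishnooshobte → ngenoshishneeshebte.
Apply vowel deletion: ngenoshishneeshebte → ngenoshishneshebte.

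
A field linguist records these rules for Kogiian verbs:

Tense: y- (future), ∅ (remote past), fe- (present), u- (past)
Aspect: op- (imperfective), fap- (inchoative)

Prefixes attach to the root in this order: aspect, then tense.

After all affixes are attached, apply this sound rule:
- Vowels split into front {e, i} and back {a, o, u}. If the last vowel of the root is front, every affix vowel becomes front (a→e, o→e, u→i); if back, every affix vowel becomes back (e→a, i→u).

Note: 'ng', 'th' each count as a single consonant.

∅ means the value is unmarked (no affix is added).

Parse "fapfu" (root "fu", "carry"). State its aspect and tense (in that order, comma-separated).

Segment: fap-fu.
aspect: fap- → inchoative.
tense: ∅ → remote past.

inchoative, remote past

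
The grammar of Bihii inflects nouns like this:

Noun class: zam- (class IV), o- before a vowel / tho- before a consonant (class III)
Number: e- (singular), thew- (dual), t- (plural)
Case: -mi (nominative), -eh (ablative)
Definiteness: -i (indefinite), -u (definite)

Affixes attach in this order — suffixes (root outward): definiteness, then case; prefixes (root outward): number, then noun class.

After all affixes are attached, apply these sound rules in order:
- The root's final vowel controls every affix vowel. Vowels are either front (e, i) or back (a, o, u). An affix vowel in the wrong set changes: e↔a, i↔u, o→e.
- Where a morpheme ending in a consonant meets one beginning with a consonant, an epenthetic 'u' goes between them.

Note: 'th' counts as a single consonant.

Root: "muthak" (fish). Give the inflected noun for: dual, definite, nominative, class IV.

Attach definiteness definite -u → muthaku.
Attach number dual thew- → thewmuthaku.
Attach noun class class IV zam- → zamthewmuthaku.
Attach case nominative -mi → zamthewmuthakumi.
Apply vowel harmony: zamthewmuthakumi → zamthawmuthakumu.
Apply epenthesis: zamthawmuthakumu → zamuthawumuthakumu.

zamuthawumuthakumu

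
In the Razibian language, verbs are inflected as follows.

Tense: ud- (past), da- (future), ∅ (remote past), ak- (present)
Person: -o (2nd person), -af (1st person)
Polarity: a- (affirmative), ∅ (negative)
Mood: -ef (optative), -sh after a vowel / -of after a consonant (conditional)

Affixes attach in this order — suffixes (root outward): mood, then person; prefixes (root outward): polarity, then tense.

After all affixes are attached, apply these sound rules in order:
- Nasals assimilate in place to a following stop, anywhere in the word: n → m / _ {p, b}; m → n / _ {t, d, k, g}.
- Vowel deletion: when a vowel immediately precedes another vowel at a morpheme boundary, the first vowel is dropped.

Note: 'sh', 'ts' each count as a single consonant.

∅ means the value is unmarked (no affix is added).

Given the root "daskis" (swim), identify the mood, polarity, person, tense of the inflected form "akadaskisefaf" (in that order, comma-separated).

optative, affirmative, 1st person, present

Segment: ak-a-daskis-ef-af.
mood: -ef → optative.
polarity: a- → affirmative.
person: -af → 1st person.
tense: ak- → present.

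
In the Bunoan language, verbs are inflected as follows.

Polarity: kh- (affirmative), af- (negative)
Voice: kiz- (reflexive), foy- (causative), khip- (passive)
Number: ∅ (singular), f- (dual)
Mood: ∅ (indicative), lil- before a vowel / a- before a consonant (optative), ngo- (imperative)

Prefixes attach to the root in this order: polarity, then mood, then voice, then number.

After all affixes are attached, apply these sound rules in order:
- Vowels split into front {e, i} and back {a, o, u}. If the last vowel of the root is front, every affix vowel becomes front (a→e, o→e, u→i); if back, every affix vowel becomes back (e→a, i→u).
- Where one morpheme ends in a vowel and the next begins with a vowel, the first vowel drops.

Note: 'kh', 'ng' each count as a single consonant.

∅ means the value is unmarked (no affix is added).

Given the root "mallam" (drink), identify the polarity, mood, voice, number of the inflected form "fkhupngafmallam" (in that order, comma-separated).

negative, imperative, passive, dual

Segment: f-khip-ngo-af-mallam.
polarity: af- → negative.
mood: ngo- → imperative.
voice: khip- → passive.
number: f- → dual.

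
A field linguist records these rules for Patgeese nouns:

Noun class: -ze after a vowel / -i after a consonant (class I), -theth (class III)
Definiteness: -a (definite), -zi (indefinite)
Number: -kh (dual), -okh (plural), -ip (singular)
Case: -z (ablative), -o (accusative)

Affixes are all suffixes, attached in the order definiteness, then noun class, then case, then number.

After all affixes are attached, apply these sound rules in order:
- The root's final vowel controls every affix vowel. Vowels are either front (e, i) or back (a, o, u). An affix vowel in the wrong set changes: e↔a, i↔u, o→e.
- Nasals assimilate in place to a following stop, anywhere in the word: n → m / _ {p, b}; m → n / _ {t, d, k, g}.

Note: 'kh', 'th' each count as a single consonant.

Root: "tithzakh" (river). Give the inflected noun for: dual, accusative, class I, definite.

Attach definiteness definite -a → tithzakha.
Attach noun class class I -ze (after vowel 'a') → tithzakhaze.
Attach case accusative -o → tithzakhazeo.
Attach number dual -kh → tithzakhazeokh.
Apply vowel harmony: tithzakhazeokh → tithzakhazaokh.
Nasal assimilation: no change.

tithzakhazaokh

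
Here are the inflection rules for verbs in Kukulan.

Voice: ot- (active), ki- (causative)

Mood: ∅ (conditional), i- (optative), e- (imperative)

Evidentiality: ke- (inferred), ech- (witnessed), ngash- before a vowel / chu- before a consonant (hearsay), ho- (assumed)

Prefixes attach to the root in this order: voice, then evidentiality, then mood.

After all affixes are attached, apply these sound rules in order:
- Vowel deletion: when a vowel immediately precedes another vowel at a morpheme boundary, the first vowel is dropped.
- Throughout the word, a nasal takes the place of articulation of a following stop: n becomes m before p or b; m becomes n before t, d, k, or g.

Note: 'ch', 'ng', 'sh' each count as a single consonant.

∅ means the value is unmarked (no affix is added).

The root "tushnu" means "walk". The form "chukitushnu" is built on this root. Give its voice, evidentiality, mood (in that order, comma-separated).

Segment: chu-ki-tushnu.
voice: ki- → causative.
evidentiality: ngash/chu- → hearsay.
mood: ∅ → conditional.

causative, hearsay, conditional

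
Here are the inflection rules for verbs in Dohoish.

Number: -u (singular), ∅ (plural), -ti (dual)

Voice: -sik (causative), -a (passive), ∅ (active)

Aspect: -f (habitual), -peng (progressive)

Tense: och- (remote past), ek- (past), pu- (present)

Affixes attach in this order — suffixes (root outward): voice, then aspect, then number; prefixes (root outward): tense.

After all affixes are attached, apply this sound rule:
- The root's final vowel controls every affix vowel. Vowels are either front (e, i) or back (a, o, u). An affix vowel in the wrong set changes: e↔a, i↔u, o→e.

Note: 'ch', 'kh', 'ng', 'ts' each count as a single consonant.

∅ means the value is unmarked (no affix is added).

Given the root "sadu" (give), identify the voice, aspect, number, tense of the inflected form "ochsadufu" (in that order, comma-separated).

active, habitual, singular, remote past

Segment: och-sadu-f-u.
voice: ∅ → active.
aspect: -f → habitual.
number: -u → singular.
tense: och- → remote past.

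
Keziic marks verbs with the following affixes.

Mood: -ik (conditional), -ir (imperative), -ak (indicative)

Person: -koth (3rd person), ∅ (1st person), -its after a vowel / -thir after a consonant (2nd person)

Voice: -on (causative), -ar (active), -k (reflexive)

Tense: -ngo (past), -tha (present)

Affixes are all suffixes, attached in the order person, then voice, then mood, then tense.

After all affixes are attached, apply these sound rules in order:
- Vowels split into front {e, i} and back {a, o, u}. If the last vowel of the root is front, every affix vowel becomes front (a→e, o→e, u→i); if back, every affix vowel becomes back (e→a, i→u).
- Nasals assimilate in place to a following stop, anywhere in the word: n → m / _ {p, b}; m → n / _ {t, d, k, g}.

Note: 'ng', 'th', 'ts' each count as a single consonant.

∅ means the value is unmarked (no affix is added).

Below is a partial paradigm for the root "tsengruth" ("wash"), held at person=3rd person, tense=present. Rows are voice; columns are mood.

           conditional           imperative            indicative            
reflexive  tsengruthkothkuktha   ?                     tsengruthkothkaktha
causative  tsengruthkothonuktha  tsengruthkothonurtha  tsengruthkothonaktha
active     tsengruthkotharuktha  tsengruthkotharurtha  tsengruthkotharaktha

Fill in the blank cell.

Attach person 3rd person -koth → tsengruthkoth.
Attach voice reflexive -k → tsengruthkothk.
Attach mood imperative -ir → tsengruthkothkir.
Attach tense present -tha → tsengruthkothkirtha.
Apply vowel harmony: tsengruthkothkirtha → tsengruthkothkurtha.
Nasal assimilation: no change.

tsengruthkothkurtha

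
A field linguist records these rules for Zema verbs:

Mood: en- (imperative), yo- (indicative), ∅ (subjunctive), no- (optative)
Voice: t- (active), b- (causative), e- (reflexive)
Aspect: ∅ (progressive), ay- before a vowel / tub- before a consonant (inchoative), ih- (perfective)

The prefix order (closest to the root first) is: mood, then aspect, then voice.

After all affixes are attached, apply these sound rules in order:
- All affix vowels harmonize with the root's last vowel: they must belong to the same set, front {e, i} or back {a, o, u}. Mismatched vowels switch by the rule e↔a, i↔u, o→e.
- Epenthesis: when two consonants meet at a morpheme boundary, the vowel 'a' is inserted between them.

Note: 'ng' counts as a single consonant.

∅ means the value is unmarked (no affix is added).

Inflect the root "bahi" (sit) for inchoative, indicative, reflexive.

etibayebahi

Attach mood indicative yo- → yobahi.
Attach aspect inchoative tub- (before consonant 'y') → tubyobahi.
Attach voice reflexive e- → etubyobahi.
Apply vowel harmony: etubyobahi → etibyebahi.
Apply epenthesis: etibyebahi → etibayebahi.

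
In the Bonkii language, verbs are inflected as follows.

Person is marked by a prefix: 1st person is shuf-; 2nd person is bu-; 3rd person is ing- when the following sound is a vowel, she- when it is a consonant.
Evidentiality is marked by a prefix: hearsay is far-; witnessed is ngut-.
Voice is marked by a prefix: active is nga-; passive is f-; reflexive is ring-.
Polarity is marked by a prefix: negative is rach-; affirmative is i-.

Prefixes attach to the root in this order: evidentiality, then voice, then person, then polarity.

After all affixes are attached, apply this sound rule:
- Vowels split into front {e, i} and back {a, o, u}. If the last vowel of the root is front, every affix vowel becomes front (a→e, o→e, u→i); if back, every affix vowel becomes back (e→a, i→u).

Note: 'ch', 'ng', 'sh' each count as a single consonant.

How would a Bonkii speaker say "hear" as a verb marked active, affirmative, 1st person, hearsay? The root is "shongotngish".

ishifngefershongotngish

Attach evidentiality hearsay far- → farshongotngish.
Attach voice active nga- → ngafarshongotngish.
Attach person 1st person shuf- → shufngafarshongotngish.
Attach polarity affirmative i- → ishufngafarshongotngish.
Apply vowel harmony: ishufngafarshongotngish → ishifngefershongotngish.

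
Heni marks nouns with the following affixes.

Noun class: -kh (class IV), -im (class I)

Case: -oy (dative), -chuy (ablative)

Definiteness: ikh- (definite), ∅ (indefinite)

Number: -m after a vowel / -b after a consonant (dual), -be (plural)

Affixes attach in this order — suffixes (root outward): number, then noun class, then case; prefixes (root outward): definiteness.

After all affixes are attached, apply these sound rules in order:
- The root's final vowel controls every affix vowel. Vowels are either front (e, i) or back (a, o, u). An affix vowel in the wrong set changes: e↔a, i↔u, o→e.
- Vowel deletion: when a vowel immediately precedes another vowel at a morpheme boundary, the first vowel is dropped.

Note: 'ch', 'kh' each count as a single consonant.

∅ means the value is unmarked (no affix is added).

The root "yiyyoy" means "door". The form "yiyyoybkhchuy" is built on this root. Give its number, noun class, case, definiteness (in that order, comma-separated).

Segment: yiyyoy-b-kh-chuy.
number: -m/b → dual.
noun class: -kh → class IV.
case: -chuy → ablative.
definiteness: ∅ → indefinite.

dual, class IV, ablative, indefinite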